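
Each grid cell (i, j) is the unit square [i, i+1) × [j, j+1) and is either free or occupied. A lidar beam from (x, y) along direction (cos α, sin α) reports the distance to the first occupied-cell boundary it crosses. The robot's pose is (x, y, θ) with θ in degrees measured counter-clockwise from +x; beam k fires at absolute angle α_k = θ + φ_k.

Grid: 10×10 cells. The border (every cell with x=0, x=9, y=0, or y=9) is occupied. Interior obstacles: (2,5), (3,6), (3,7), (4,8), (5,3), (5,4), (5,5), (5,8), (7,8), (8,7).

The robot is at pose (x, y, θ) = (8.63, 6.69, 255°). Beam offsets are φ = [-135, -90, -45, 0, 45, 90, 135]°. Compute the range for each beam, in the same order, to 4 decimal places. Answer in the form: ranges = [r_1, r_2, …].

beam 1: φ=-135°, α=120°
  cosα=-0.5000 sinα=0.8660 | (8,6) | tMaxX 1.2600 tMaxY 0.3580 | tΔX 2.0000 tΔY 1.1547
    t=0.3580 [y] (8,7) — stop
  → r_1 = 0.3580
beam 2: φ=-90°, α=165°
  cosα=-0.9659 sinα=0.2588 | (8,6) | tMaxX 0.6522 tMaxY 1.1977 | tΔX 1.0353 tΔY 3.8637
    t=0.6522 [x] (7,6)
    t=1.1977 [y] (7,7)
    t=1.6875 [x] (6,7)
    t=2.7228 [x] (5,7)
    t=3.7581 [x] (4,7)
    t=4.7933 [x] (3,7) — stop
  → r_2 = 4.7933
beam 3: φ=-45°, α=210°
  cosα=-0.8660 sinα=-0.5000 | (8,6) | tMaxX 0.7275 tMaxY 1.3800 | tΔX 1.1547 tΔY 2.0000
    t=0.7275 [x] (7,6)
    t=1.3800 [y] (7,5)
    t=1.8822 [x] (6,5)
    t=3.0369 [x] (5,5) — stop
  → r_3 = 3.0369
beam 4: φ=0°, α=255°
  cosα=-0.2588 sinα=-0.9659 | (8,6) | tMaxX 2.4341 tMaxY 0.7143 | tΔX 3.8637 tΔY 1.0353
    t=0.7143 [y] (8,5)
    t=1.7496 [y] (8,4)
    t=2.4341 [x] (7,4)
    t=2.7849 [y] (7,3)
    t=3.8202 [y] (7,2)
    t=4.8554 [y] (7,1)
    t=5.8907 [y] (7,0) — stop
  → r_4 = 5.8907
beam 5: φ=45°, α=300°
  cosα=0.5000 sinα=-0.8660 | (8,6) | tMaxX 0.7400 tMaxY 0.7967 | tΔX 2.0000 tΔY 1.1547
    t=0.7400 [x] (9,6) — stop
  → r_5 = 0.7400
beam 6: φ=90°, α=345°
  cosα=0.9659 sinα=-0.2588 | (8,6) | tMaxX 0.3831 tMaxY 2.6660 | tΔX 1.0353 tΔY 3.8637
    t=0.3831 [x] (9,6) — stop
  → r_6 = 0.3831
beam 7: φ=135°, α=30°
  cosα=0.8660 sinα=0.5000 | (8,6) | tMaxX 0.4272 tMaxY 0.6200 | tΔX 1.1547 tΔY 2.0000
    t=0.4272 [x] (9,6) — stop
  → r_7 = 0.4272

ranges = [0.3580, 4.7933, 3.0369, 5.8907, 0.7400, 0.3831, 0.4272]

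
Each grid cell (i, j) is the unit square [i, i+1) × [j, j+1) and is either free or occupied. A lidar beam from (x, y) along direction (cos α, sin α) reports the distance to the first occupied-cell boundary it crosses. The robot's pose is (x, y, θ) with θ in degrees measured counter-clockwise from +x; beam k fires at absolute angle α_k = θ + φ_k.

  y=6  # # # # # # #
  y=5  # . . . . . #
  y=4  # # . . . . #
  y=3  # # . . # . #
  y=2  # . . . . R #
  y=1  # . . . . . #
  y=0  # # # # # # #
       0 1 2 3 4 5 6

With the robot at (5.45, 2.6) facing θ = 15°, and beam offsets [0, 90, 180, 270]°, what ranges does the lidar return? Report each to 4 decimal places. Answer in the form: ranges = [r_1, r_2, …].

ranges = [0.5694, 3.5199, 4.6070, 1.6564]

beam 1: φ=0°, α=15°
  direction (0.9659, 0.2588); cell (5,2); t to first gridline: x 0.5694, y 1.5455 (then +1.0353 / +3.8637)
    (6,2) via x @ 0.5694  # hit
  → r_1 = 0.5694
beam 2: φ=90°, α=105°
  direction (-0.2588, 0.9659); cell (5,2); t to first gridline: x 1.7387, y 0.4141 (then +3.8637 / +1.0353)
    (5,3) via y @ 0.4141
    (5,4) via y @ 1.4494
    (4,4) via x @ 1.7387
    (4,5) via y @ 2.4847
    (4,6) via y @ 3.5199  # hit
  → r_2 = 3.5199
beam 3: φ=180°, α=195°
  direction (-0.9659, -0.2588); cell (5,2); t to first gridline: x 0.4659, y 2.3182 (then +1.0353 / +3.8637)
    (4,2) via x @ 0.4659
    (3,2) via x @ 1.5012
    (3,1) via y @ 2.3182
    (2,1) via x @ 2.5364
    (1,1) via x @ 3.5717
    (0,1) via x @ 4.6070  # hit
  → r_3 = 4.6070
beam 4: φ=270°, α=285°
  direction (0.2588, -0.9659); cell (5,2); t to first gridline: x 2.1250, y 0.6212 (then +3.8637 / +1.0353)
    (5,1) via y @ 0.6212
    (5,0) via y @ 1.6564  # hit
  → r_4 = 1.6564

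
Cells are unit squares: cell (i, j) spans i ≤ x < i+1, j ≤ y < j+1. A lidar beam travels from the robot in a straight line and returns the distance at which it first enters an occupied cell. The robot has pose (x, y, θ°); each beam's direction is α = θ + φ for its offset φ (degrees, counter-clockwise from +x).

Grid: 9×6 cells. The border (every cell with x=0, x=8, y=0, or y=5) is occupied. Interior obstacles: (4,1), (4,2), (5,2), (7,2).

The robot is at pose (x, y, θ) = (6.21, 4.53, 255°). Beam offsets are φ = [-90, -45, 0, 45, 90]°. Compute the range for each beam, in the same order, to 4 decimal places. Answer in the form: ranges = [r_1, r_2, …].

beam 1: φ=-90°, α=165°
  dir = (cos 165°, sin 165°) = (-0.9659, 0.2588); from cell (6,4)
  next x-line at t=0.2174, next y-line at t=1.8159; Δt_x=1.0353, Δt_y=3.8637
    x: enter (5,4) at t=0.2174
    x: enter (4,4) at t=1.2527
    y: enter (4,5) at t=1.8159 ← occupied
  → r_1 = 1.8159
beam 2: φ=-45°, α=210°
  dir = (cos 210°, sin 210°) = (-0.8660, -0.5000); from cell (6,4)
  next x-line at t=0.2425, next y-line at t=1.0600; Δt_x=1.1547, Δt_y=2.0000
    x: enter (5,4) at t=0.2425
    y: enter (5,3) at t=1.0600
    x: enter (4,3) at t=1.3972
    x: enter (3,3) at t=2.5519
    y: enter (3,2) at t=3.0600
    x: enter (2,2) at t=3.7066
    x: enter (1,2) at t=4.8613
    y: enter (1,1) at t=5.0600
    x: enter (0,1) at t=6.0160 ← occupied
  → r_2 = 6.0160
beam 3: φ=0°, α=255°
  dir = (cos 255°, sin 255°) = (-0.2588, -0.9659); from cell (6,4)
  next x-line at t=0.8114, next y-line at t=0.5487; Δt_x=3.8637, Δt_y=1.0353
    y: enter (6,3) at t=0.5487
    x: enter (5,3) at t=0.8114
    y: enter (5,2) at t=1.5840 ← occupied
  → r_3 = 1.5840
beam 4: φ=45°, α=300°
  dir = (cos 300°, sin 300°) = (0.5000, -0.8660); from cell (6,4)
  next x-line at t=1.5800, next y-line at t=0.6120; Δt_x=2.0000, Δt_y=1.1547
    y: enter (6,3) at t=0.6120
    x: enter (7,3) at t=1.5800
    y: enter (7,2) at t=1.7667 ← occupied
  → r_4 = 1.7667
beam 5: φ=90°, α=345°
  dir = (cos 345°, sin 345°) = (0.9659, -0.2588); from cell (6,4)
  next x-line at t=0.8179, next y-line at t=2.0478; Δt_x=1.0353, Δt_y=3.8637
    x: enter (7,4) at t=0.8179
    x: enter (8,4) at t=1.8531 ← occupied
  → r_5 = 1.8531

ranges = [1.8159, 6.0160, 1.5840, 1.7667, 1.8531]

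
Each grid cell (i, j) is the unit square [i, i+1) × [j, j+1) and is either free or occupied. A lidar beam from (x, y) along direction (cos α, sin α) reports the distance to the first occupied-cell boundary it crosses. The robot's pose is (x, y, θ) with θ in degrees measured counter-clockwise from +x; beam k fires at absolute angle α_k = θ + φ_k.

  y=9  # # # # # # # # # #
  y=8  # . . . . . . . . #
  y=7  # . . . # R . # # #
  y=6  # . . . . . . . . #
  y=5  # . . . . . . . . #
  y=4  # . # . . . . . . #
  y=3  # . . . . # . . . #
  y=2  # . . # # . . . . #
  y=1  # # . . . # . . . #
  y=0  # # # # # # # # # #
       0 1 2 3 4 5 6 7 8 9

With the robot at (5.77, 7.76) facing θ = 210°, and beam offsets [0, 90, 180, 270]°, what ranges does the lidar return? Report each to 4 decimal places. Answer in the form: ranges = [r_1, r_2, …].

ranges = [0.8891, 6.4600, 2.4800, 1.4318]

beam 1: φ=0°, α=210°
  cosα=-0.8660 sinα=-0.5000 | (5,7) | tMaxX 0.8891 tMaxY 1.5200 | tΔX 1.1547 tΔY 2.0000
    t=0.8891 [x] (4,7) — stop
  → r_1 = 0.8891
beam 2: φ=90°, α=300°
  cosα=0.5000 sinα=-0.8660 | (5,7) | tMaxX 0.4600 tMaxY 0.8776 | tΔX 2.0000 tΔY 1.1547
    t=0.4600 [x] (6,7)
    t=0.8776 [y] (6,6)
    t=2.0323 [y] (6,5)
    t=2.4600 [x] (7,5)
    t=3.1870 [y] (7,4)
    t=4.3417 [y] (7,3)
    t=4.4600 [x] (8,3)
    t=5.4964 [y] (8,2)
    t=6.4600 [x] (9,2) — stop
  → r_2 = 6.4600
beam 3: φ=180°, α=30°
  cosα=0.8660 sinα=0.5000 | (5,7) | tMaxX 0.2656 tMaxY 0.4800 | tΔX 1.1547 tΔY 2.0000
    t=0.2656 [x] (6,7)
    t=0.4800 [y] (6,8)
    t=1.4203 [x] (7,8)
    t=2.4800 [y] (7,9) — stop
  → r_3 = 2.4800
beam 4: φ=270°, α=120°
  cosα=-0.5000 sinα=0.8660 | (5,7) | tMaxX 1.5400 tMaxY 0.2771 | tΔX 2.0000 tΔY 1.1547
    t=0.2771 [y] (5,8)
    t=1.4318 [y] (5,9) — stop
  → r_4 = 1.4318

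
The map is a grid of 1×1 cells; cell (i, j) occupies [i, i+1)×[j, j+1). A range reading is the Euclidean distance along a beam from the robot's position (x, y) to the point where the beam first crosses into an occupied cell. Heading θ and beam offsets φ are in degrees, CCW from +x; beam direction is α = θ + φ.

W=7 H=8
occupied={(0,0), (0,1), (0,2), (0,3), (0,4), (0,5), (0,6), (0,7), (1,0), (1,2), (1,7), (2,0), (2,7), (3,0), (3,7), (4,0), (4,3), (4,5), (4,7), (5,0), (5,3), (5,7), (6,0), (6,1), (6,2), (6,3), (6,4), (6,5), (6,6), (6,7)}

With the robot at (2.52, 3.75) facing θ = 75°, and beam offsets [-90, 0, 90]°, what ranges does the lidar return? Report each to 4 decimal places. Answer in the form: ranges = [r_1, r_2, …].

beam 1: φ=-90°, α=345°
  d=(0.9659,-0.2588)  start (2,3)  tX=0.4969 tY=2.8978  stride 1/|dx|=1.0353 1/|dy|=3.8637
    cross x-line → (3,3), t=0.4969
    cross x-line → (4,3), t=1.5322 (wall)
  → r_1 = 1.5322
beam 2: φ=0°, α=75°
  d=(0.2588,0.9659)  start (2,3)  tX=1.8546 tY=0.2588  stride 1/|dx|=3.8637 1/|dy|=1.0353
    cross y-line → (2,4), t=0.2588
    cross y-line → (2,5), t=1.2941
    cross x-line → (3,5), t=1.8546
    cross y-line → (3,6), t=2.3294
    cross y-line → (3,7), t=3.3646 (wall)
  → r_2 = 3.3646
beam 3: φ=90°, α=165°
  d=(-0.9659,0.2588)  start (2,3)  tX=0.5383 tY=0.9659  stride 1/|dx|=1.0353 1/|dy|=3.8637
    cross x-line → (1,3), t=0.5383
    cross y-line → (1,4), t=0.9659
    cross x-line → (0,4), t=1.5736 (wall)
  → r_3 = 1.5736

ranges = [1.5322, 3.3646, 1.5736]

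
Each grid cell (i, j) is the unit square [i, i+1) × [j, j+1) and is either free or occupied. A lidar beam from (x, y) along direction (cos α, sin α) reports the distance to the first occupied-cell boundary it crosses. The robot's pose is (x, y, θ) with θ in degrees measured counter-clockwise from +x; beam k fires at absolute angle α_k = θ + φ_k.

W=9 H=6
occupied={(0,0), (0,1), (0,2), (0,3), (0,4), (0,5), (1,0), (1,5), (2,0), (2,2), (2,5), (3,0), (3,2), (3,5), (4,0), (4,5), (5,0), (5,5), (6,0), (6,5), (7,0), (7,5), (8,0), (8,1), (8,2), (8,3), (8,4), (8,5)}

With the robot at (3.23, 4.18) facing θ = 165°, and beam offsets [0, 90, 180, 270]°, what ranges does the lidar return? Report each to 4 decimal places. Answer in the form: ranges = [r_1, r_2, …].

beam 1: φ=0°, α=165°
  dir = (cos 165°, sin 165°) = (-0.9659, 0.2588); from cell (3,4)
  next x-line at t=0.2381, next y-line at t=3.1682; Δt_x=1.0353, Δt_y=3.8637
    x: enter (2,4) at t=0.2381
    x: enter (1,4) at t=1.2734
    x: enter (0,4) at t=2.3087 ← occupied
  → r_1 = 2.3087
beam 2: φ=90°, α=255°
  dir = (cos 255°, sin 255°) = (-0.2588, -0.9659); from cell (3,4)
  next x-line at t=0.8887, next y-line at t=0.1863; Δt_x=3.8637, Δt_y=1.0353
    y: enter (3,3) at t=0.1863
    x: enter (2,3) at t=0.8887
    y: enter (2,2) at t=1.2216 ← occupied
  → r_2 = 1.2216
beam 3: φ=180°, α=345°
  dir = (cos 345°, sin 345°) = (0.9659, -0.2588); from cell (3,4)
  next x-line at t=0.7972, next y-line at t=0.6955; Δt_x=1.0353, Δt_y=3.8637
    y: enter (3,3) at t=0.6955
    x: enter (4,3) at t=0.7972
    x: enter (5,3) at t=1.8324
    x: enter (6,3) at t=2.8677
    x: enter (7,3) at t=3.9030
    y: enter (7,2) at t=4.5592
    x: enter (8,2) at t=4.9383 ← occupied
  → r_3 = 4.9383
beam 4: φ=270°, α=75°
  dir = (cos 75°, sin 75°) = (0.2588, 0.9659); from cell (3,4)
  next x-line at t=2.9751, next y-line at t=0.8489; Δt_x=3.8637, Δt_y=1.0353
    y: enter (3,5) at t=0.8489 ← occupied
  → r_4 = 0.8489

ranges = [2.3087, 1.2216, 4.9383, 0.8489]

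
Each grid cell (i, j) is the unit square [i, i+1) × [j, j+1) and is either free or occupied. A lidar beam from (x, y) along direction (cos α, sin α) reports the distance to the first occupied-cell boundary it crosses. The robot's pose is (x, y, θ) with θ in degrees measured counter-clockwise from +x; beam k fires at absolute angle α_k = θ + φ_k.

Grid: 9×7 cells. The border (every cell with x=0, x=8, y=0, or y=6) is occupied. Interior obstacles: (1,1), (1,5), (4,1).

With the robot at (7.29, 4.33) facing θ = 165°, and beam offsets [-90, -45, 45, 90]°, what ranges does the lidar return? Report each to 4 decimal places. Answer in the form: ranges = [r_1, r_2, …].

ranges = [1.7289, 1.9283, 6.1084, 3.4475]

beam 1: φ=-90°, α=75°
  dir = (cos 75°, sin 75°) = (0.2588, 0.9659); from cell (7,4)
  next x-line at t=2.7432, next y-line at t=0.6936; Δt_x=3.8637, Δt_y=1.0353
    y: enter (7,5) at t=0.6936
    y: enter (7,6) at t=1.7289 ← occupied
  → r_1 = 1.7289
beam 2: φ=-45°, α=120°
  dir = (cos 120°, sin 120°) = (-0.5000, 0.8660); from cell (7,4)
  next x-line at t=0.5800, next y-line at t=0.7736; Δt_x=2.0000, Δt_y=1.1547
    x: enter (6,4) at t=0.5800
    y: enter (6,5) at t=0.7736
    y: enter (6,6) at t=1.9283 ← occupied
  → r_2 = 1.9283
beam 3: φ=45°, α=210°
  dir = (cos 210°, sin 210°) = (-0.8660, -0.5000); from cell (7,4)
  next x-line at t=0.3349, next y-line at t=0.6600; Δt_x=1.1547, Δt_y=2.0000
    x: enter (6,4) at t=0.3349
    y: enter (6,3) at t=0.6600
    x: enter (5,3) at t=1.4896
    x: enter (4,3) at t=2.6443
    y: enter (4,2) at t=2.6600
    x: enter (3,2) at t=3.7990
    y: enter (3,1) at t=4.6600
    x: enter (2,1) at t=4.9537
    x: enter (1,1) at t=6.1084 ← occupied
  → r_3 = 6.1084
beam 4: φ=90°, α=255°
  dir = (cos 255°, sin 255°) = (-0.2588, -0.9659); from cell (7,4)
  next x-line at t=1.1205, next y-line at t=0.3416; Δt_x=3.8637, Δt_y=1.0353
    y: enter (7,3) at t=0.3416
    x: enter (6,3) at t=1.1205
    y: enter (6,2) at t=1.3769
    y: enter (6,1) at t=2.4122
    y: enter (6,0) at t=3.4475 ← occupied
  → r_4 = 3.4475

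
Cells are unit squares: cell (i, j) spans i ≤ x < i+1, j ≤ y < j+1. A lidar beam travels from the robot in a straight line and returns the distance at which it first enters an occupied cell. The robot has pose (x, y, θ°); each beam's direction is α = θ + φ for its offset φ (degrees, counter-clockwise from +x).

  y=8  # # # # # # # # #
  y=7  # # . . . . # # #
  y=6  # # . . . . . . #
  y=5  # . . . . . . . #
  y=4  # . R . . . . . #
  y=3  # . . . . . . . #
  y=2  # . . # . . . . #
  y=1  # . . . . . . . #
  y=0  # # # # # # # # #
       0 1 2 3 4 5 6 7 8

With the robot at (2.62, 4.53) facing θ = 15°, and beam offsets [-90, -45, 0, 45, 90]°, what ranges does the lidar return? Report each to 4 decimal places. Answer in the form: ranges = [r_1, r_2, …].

beam 1: φ=-90°, α=285°
  direction (0.2588, -0.9659); cell (2,4); t to first gridline: x 1.4682, y 0.5487 (then +3.8637 / +1.0353)
    (2,3) via y @ 0.5487
    (3,3) via x @ 1.4682
    (3,2) via y @ 1.5840  # hit
  → r_1 = 1.5840
beam 2: φ=-45°, α=330°
  direction (0.8660, -0.5000); cell (2,4); t to first gridline: x 0.4388, y 1.0600 (then +1.1547 / +2.0000)
    (3,4) via x @ 0.4388
    (3,3) via y @ 1.0600
    (4,3) via x @ 1.5935
    (5,3) via x @ 2.7482
    (5,2) via y @ 3.0600
    (6,2) via x @ 3.9029
    (7,2) via x @ 5.0576
    (7,1) via y @ 5.0600
    (8,1) via x @ 6.2123  # hit
  → r_2 = 6.2123
beam 3: φ=0°, α=15°
  direction (0.9659, 0.2588); cell (2,4); t to first gridline: x 0.3934, y 1.8159 (then +1.0353 / +3.8637)
    (3,4) via x @ 0.3934
    (4,4) via x @ 1.4287
    (4,5) via y @ 1.8159
    (5,5) via x @ 2.4640
    (6,5) via x @ 3.4992
    (7,5) via x @ 4.5345
    (8,5) via x @ 5.5698  # hit
  → r_3 = 5.5698
beam 4: φ=45°, α=60°
  direction (0.5000, 0.8660); cell (2,4); t to first gridline: x 0.7600, y 0.5427 (then +2.0000 / +1.1547)
    (2,5) via y @ 0.5427
    (3,5) via x @ 0.7600
    (3,6) via y @ 1.6974
    (4,6) via x @ 2.7600
    (4,7) via y @ 2.8521
    (4,8) via y @ 4.0068  # hit
  → r_4 = 4.0068
beam 5: φ=90°, α=105°
  direction (-0.2588, 0.9659); cell (2,4); t to first gridline: x 2.3955, y 0.4866 (then +3.8637 / +1.0353)
    (2,5) via y @ 0.4866
    (2,6) via y @ 1.5219
    (1,6) via x @ 2.3955  # hit
  → r_5 = 2.3955

ranges = [1.5840, 6.2123, 5.5698, 4.0068, 2.3955]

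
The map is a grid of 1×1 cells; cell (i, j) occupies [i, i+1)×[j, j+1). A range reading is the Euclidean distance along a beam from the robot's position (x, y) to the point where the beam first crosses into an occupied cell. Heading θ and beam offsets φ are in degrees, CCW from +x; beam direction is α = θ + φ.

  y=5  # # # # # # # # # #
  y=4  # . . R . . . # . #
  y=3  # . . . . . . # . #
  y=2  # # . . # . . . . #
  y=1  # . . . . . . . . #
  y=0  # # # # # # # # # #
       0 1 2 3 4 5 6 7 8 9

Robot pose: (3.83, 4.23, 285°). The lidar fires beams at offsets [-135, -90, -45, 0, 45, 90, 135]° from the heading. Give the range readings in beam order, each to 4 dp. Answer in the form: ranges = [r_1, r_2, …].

beam 1: φ=-135°, α=150°
  cosα=-0.8660 sinα=0.5000 | (3,4) | tMaxX 0.9584 tMaxY 1.5400 | tΔX 1.1547 tΔY 2.0000
    t=0.9584 [x] (2,4)
    t=1.5400 [y] (2,5) — stop
  → r_1 = 1.5400
beam 2: φ=-90°, α=195°
  cosα=-0.9659 sinα=-0.2588 | (3,4) | tMaxX 0.8593 tMaxY 0.8887 | tΔX 1.0353 tΔY 3.8637
    t=0.8593 [x] (2,4)
    t=0.8887 [y] (2,3)
    t=1.8946 [x] (1,3)
    t=2.9298 [x] (0,3) — stop
  → r_2 = 2.9298
beam 3: φ=-45°, α=240°
  cosα=-0.5000 sinα=-0.8660 | (3,4) | tMaxX 1.6600 tMaxY 0.2656 | tΔX 2.0000 tΔY 1.1547
    t=0.2656 [y] (3,3)
    t=1.4203 [y] (3,2)
    t=1.6600 [x] (2,2)
    t=2.5750 [y] (2,1)
    t=3.6600 [x] (1,1)
    t=3.7297 [y] (1,0) — stop
  → r_3 = 3.7297
beam 4: φ=0°, α=285°
  cosα=0.2588 sinα=-0.9659 | (3,4) | tMaxX 0.6568 tMaxY 0.2381 | tΔX 3.8637 tΔY 1.0353
    t=0.2381 [y] (3,3)
    t=0.6568 [x] (4,3)
    t=1.2734 [y] (4,2) — stop
  → r_4 = 1.2734
beam 5: φ=45°, α=330°
  cosα=0.8660 sinα=-0.5000 | (3,4) | tMaxX 0.1963 tMaxY 0.4600 | tΔX 1.1547 tΔY 2.0000
    t=0.1963 [x] (4,4)
    t=0.4600 [y] (4,3)
    t=1.3510 [x] (5,3)
    t=2.4600 [y] (5,2)
    t=2.5057 [x] (6,2)
    t=3.6604 [x] (7,2)
    t=4.4600 [y] (7,1)
    t=4.8151 [x] (8,1)
    t=5.9698 [x] (9,1) — stop
  → r_5 = 5.9698
beam 6: φ=90°, α=15°
  cosα=0.9659 sinα=0.2588 | (3,4) | tMaxX 0.1760 tMaxY 2.9751 | tΔX 1.0353 tΔY 3.8637
    t=0.1760 [x] (4,4)
    t=1.2113 [x] (5,4)
    t=2.2465 [x] (6,4)
    t=2.9751 [y] (6,5) — stop
  → r_6 = 2.9751
beam 7: φ=135°, α=60°
  cosα=0.5000 sinα=0.8660 | (3,4) | tMaxX 0.3400 tMaxY 0.8891 | tΔX 2.0000 tΔY 1.1547
    t=0.3400 [x] (4,4)
    t=0.8891 [y] (4,5) — stop
  → r_7 = 0.8891

ranges = [1.5400, 2.9298, 3.7297, 1.2734, 5.9698, 2.9751, 0.8891]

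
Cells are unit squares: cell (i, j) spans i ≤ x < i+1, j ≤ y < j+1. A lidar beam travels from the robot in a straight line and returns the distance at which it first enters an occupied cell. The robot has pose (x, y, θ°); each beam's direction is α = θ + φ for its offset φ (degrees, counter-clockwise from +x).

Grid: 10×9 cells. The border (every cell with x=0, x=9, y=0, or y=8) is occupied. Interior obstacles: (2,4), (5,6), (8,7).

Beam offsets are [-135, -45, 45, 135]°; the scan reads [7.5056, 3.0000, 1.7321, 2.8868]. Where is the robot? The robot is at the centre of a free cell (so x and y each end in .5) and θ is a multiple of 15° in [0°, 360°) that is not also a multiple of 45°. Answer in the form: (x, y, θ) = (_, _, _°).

The pose lattice has 53·16 = 848 candidates. Test each by forward raycasting.
  (4.5, 4.5, 195°): beam 1 = 1.7321 ≠ 7.5056 ✗
  (7.5, 6.5, 75°): beam 1 = 3.0000 ≠ 7.5056 ✗
  (6.5, 6.5, 255°): beam 1 = 1.7321 ≠ 7.5056 ✗
  …
  (7.5, 5.5, 345°): r_1=7.5056, r_2=3.0000, r_3=1.7321, r_4=2.8868 — all match ✓
No second candidate reproduces the full scan.

(x, y, θ) = (7.5, 5.5, 345°)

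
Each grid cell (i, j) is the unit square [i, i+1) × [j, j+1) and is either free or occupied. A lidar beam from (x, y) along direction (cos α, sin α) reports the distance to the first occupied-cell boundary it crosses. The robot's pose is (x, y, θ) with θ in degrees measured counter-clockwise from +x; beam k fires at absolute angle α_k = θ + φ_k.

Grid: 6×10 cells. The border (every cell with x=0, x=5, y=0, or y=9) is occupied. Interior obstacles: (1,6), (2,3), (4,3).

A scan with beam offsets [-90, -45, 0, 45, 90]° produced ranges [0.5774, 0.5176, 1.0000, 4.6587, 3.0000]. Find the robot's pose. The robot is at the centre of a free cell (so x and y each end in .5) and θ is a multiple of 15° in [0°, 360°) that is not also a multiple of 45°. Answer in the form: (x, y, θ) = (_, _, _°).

The pose lattice has 29·16 = 464 candidates. Test each by forward raycasting.
  (4.5, 7.5, 165°): beam 1 = 1.5529 ≠ 0.5774 ✗
  (3.5, 8.5, 15°): beam 1 = 4.6587 ≠ 0.5774 ✗
  (1.5, 2.5, 15°): beam 1 = 1.5529 ≠ 0.5774 ✗
  …
  (4.5, 4.5, 60°): r_1=0.5774, r_2=0.5176, r_3=1.0000, r_4=4.6587, r_5=3.0000 — all match ✓
Unique over the lattice → pose = (4.5, 4.5, 60°).

(x, y, θ) = (4.5, 4.5, 60°)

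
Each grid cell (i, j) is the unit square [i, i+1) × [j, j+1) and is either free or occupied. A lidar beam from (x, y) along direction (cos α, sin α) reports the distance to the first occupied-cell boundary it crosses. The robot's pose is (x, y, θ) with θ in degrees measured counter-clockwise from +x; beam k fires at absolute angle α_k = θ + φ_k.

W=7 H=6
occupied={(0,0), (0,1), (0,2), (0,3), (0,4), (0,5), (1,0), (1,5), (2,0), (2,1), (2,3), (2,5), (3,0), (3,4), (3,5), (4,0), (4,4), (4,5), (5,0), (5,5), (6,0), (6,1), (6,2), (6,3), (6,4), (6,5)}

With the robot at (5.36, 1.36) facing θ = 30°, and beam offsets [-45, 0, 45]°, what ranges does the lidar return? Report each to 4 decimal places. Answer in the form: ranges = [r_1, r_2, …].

beam 1: φ=-45°, α=345°
  direction (0.9659, -0.2588); cell (5,1); t to first gridline: x 0.6626, y 1.3909 (then +1.0353 / +3.8637)
    (6,1) via x @ 0.6626  # hit
  → r_1 = 0.6626
beam 2: φ=0°, α=30°
  direction (0.8660, 0.5000); cell (5,1); t to first gridline: x 0.7390, y 1.2800 (then +1.1547 / +2.0000)
    (6,1) via x @ 0.7390  # hit
  → r_2 = 0.7390
beam 3: φ=45°, α=75°
  direction (0.2588, 0.9659); cell (5,1); t to first gridline: x 2.4728, y 0.6626 (then +3.8637 / +1.0353)
    (5,2) via y @ 0.6626
    (5,3) via y @ 1.6979
    (6,3) via x @ 2.4728  # hit
  → r_3 = 2.4728

ranges = [0.6626, 0.7390, 2.4728]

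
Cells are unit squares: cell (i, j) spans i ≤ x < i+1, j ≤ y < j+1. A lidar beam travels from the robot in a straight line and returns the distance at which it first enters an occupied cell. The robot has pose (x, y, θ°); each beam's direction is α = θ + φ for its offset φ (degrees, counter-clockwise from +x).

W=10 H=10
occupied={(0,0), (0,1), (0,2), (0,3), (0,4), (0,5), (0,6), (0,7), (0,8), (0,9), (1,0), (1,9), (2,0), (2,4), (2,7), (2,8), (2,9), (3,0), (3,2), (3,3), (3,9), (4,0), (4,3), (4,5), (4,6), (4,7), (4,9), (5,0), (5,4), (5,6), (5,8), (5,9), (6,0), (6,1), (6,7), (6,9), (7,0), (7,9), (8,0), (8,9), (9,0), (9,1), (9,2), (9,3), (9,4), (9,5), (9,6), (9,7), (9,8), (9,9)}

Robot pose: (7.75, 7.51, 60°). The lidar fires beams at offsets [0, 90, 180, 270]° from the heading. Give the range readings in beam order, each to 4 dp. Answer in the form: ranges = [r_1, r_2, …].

beam 1: φ=0°, α=60°
  d=(0.5000,0.8660)  start (7,7)  tX=0.5000 tY=0.5658  stride 1/|dx|=2.0000 1/|dy|=1.1547
    cross x-line → (8,7), t=0.5000
    cross y-line → (8,8), t=0.5658
    cross y-line → (8,9), t=1.7205 (wall)
  → r_1 = 1.7205
beam 2: φ=90°, α=150°
  d=(-0.8660,0.5000)  start (7,7)  tX=0.8660 tY=0.9800  stride 1/|dx|=1.1547 1/|dy|=2.0000
    cross x-line → (6,7), t=0.8660 (wall)
  → r_2 = 0.8660
beam 3: φ=180°, α=240°
  d=(-0.5000,-0.8660)  start (7,7)  tX=1.5000 tY=0.5889  stride 1/|dx|=2.0000 1/|dy|=1.1547
    cross y-line → (7,6), t=0.5889
    cross x-line → (6,6), t=1.5000
    cross y-line → (6,5), t=1.7436
    cross y-line → (6,4), t=2.8983
    cross x-line → (5,4), t=3.5000 (wall)
  → r_3 = 3.5000
beam 4: φ=270°, α=330°
  d=(0.8660,-0.5000)  start (7,7)  tX=0.2887 tY=1.0200  stride 1/|dx|=1.1547 1/|dy|=2.0000
    cross x-line → (8,7), t=0.2887
    cross y-line → (8,6), t=1.0200
    cross x-line → (9,6), t=1.4434 (wall)
  → r_4 = 1.4434

ranges = [1.7205, 0.8660, 3.5000, 1.4434]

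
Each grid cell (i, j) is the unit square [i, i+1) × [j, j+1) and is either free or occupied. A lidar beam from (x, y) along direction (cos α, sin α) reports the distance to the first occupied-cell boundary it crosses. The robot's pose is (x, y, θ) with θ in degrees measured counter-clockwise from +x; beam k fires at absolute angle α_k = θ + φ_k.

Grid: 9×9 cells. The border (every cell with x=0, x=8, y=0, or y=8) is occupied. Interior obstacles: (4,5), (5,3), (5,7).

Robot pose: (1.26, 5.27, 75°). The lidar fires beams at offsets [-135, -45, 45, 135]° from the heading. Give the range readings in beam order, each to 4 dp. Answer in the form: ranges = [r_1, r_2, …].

beam 1: φ=-135°, α=300°
  direction (0.5000, -0.8660); cell (1,5); t to first gridline: x 1.4800, y 0.3118 (then +2.0000 / +1.1547)
    (1,4) via y @ 0.3118
    (1,3) via y @ 1.4665
    (2,3) via x @ 1.4800
    (2,2) via y @ 2.6212
    (3,2) via x @ 3.4800
    (3,1) via y @ 3.7759
    (3,0) via y @ 4.9306  # hit
  → r_1 = 4.9306
beam 2: φ=-45°, α=30°
  direction (0.8660, 0.5000); cell (1,5); t to first gridline: x 0.8545, y 1.4600 (then +1.1547 / +2.0000)
    (2,5) via x @ 0.8545
    (2,6) via y @ 1.4600
    (3,6) via x @ 2.0092
    (4,6) via x @ 3.1639
    (4,7) via y @ 3.4600
    (5,7) via x @ 4.3186  # hit
  → r_2 = 4.3186
beam 3: φ=45°, α=120°
  direction (-0.5000, 0.8660); cell (1,5); t to first gridline: x 0.5200, y 0.8429 (then +2.0000 / +1.1547)
    (0,5) via x @ 0.5200  # hit
  → r_3 = 0.5200
beam 4: φ=135°, α=210°
  direction (-0.8660, -0.5000); cell (1,5); t to first gridline: x 0.3002, y 0.5400 (then +1.1547 / +2.0000)
    (0,5) via x @ 0.3002  # hit
  → r_4 = 0.3002

ranges = [4.9306, 4.3186, 0.5200, 0.3002]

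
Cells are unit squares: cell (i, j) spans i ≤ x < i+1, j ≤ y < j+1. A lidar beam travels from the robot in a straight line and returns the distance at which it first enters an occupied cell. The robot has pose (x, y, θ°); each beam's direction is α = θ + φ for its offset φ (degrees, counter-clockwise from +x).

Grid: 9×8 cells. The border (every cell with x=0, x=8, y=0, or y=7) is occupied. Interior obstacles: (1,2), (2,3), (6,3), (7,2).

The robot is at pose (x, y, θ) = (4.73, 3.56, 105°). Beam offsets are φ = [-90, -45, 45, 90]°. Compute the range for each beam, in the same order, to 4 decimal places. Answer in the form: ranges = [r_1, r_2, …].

ranges = [1.3148, 3.9722, 4.3070, 1.7910]

beam 1: φ=-90°, α=15°
  direction (0.9659, 0.2588); cell (4,3); t to first gridline: x 0.2795, y 1.7000 (then +1.0353 / +3.8637)
    (5,3) via x @ 0.2795
    (6,3) via x @ 1.3148  # hit
  → r_1 = 1.3148
beam 2: φ=-45°, α=60°
  direction (0.5000, 0.8660); cell (4,3); t to first gridline: x 0.5400, y 0.5081 (then +2.0000 / +1.1547)
    (4,4) via y @ 0.5081
    (5,4) via x @ 0.5400
    (5,5) via y @ 1.6628
    (6,5) via x @ 2.5400
    (6,6) via y @ 2.8175
    (6,7) via y @ 3.9722  # hit
  → r_2 = 3.9722
beam 3: φ=45°, α=150°
  direction (-0.8660, 0.5000); cell (4,3); t to first gridline: x 0.8429, y 0.8800 (then +1.1547 / +2.0000)
    (3,3) via x @ 0.8429
    (3,4) via y @ 0.8800
    (2,4) via x @ 1.9976
    (2,5) via y @ 2.8800
    (1,5) via x @ 3.1523
    (0,5) via x @ 4.3070  # hit
  → r_3 = 4.3070
beam 4: φ=90°, α=195°
  direction (-0.9659, -0.2588); cell (4,3); t to first gridline: x 0.7558, y 2.1637 (then +1.0353 / +3.8637)
    (3,3) via x @ 0.7558
    (2,3) via x @ 1.7910  # hit
  → r_4 = 1.7910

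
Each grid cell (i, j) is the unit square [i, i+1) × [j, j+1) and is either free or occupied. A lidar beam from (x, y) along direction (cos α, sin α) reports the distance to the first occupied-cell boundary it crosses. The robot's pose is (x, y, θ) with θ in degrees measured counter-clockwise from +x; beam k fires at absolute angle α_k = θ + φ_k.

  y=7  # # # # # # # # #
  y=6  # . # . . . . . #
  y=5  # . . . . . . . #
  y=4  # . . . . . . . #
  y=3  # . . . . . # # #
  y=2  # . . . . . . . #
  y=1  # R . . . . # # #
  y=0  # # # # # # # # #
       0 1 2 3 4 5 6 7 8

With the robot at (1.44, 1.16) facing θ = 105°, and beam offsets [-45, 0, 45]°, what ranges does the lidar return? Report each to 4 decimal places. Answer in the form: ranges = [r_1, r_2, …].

beam 1: φ=-45°, α=60°
  direction (0.5000, 0.8660); cell (1,1); t to first gridline: x 1.1200, y 0.9699 (then +2.0000 / +1.1547)
    (1,2) via y @ 0.9699
    (2,2) via x @ 1.1200
    (2,3) via y @ 2.1246
    (3,3) via x @ 3.1200
    (3,4) via y @ 3.2793
    (3,5) via y @ 4.4341
    (4,5) via x @ 5.1200
    (4,6) via y @ 5.5888
    (4,7) via y @ 6.7435  # hit
  → r_1 = 6.7435
beam 2: φ=0°, α=105°
  direction (-0.2588, 0.9659); cell (1,1); t to first gridline: x 1.7000, y 0.8696 (then +3.8637 / +1.0353)
    (1,2) via y @ 0.8696
    (0,2) via x @ 1.7000  # hit
  → r_2 = 1.7000
beam 3: φ=45°, α=150°
  direction (-0.8660, 0.5000); cell (1,1); t to first gridline: x 0.5081, y 1.6800 (then +1.1547 / +2.0000)
    (0,1) via x @ 0.5081  # hit
  → r_3 = 0.5081

ranges = [6.7435, 1.7000, 0.5081]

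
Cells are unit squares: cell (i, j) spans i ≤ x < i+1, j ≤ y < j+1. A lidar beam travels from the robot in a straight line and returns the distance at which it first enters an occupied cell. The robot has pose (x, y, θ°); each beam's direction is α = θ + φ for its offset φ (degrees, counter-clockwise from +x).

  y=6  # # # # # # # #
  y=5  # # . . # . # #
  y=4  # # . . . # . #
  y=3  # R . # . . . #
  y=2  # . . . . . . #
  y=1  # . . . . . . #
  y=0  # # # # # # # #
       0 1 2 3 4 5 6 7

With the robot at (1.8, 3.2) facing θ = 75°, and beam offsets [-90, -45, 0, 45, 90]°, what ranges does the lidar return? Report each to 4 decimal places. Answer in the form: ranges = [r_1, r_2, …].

beam 1: φ=-90°, α=345°
  direction (0.9659, -0.2588); cell (1,3); t to first gridline: x 0.2071, y 0.7727 (then +1.0353 / +3.8637)
    (2,3) via x @ 0.2071
    (2,2) via y @ 0.7727
    (3,2) via x @ 1.2423
    (4,2) via x @ 2.2776
    (5,2) via x @ 3.3129
    (6,2) via x @ 4.3482
    (6,1) via y @ 4.6364
    (7,1) via x @ 5.3834  # hit
  → r_1 = 5.3834
beam 2: φ=-45°, α=30°
  direction (0.8660, 0.5000); cell (1,3); t to first gridline: x 0.2309, y 1.6000 (then +1.1547 / +2.0000)
    (2,3) via x @ 0.2309
    (3,3) via x @ 1.3856  # hit
  → r_2 = 1.3856
beam 3: φ=0°, α=75°
  direction (0.2588, 0.9659); cell (1,3); t to first gridline: x 0.7727, y 0.8282 (then +3.8637 / +1.0353)
    (2,3) via x @ 0.7727
    (2,4) via y @ 0.8282
    (2,5) via y @ 1.8635
    (2,6) via y @ 2.8988  # hit
  → r_3 = 2.8988
beam 4: φ=45°, α=120°
  direction (-0.5000, 0.8660); cell (1,3); t to first gridline: x 1.6000, y 0.9238 (then +2.0000 / +1.1547)
    (1,4) via y @ 0.9238  # hit
  → r_4 = 0.9238
beam 5: φ=90°, α=165°
  direction (-0.9659, 0.2588); cell (1,3); t to first gridline: x 0.8282, y 3.0910 (then +1.0353 / +3.8637)
    (0,3) via x @ 0.8282  # hit
  → r_5 = 0.8282

ranges = [5.3834, 1.3856, 2.8988, 0.9238, 0.8282]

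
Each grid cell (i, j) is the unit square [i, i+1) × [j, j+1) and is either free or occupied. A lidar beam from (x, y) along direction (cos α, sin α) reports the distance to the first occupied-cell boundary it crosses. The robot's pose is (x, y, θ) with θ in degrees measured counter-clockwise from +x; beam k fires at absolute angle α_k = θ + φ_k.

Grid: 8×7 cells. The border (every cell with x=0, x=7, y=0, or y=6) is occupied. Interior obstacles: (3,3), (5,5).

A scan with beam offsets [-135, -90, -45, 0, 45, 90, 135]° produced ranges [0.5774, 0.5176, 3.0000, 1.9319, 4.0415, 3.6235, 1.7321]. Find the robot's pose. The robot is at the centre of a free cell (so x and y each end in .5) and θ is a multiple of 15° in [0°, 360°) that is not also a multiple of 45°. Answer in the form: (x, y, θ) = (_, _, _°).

Enumerate (i+0.5, j+0.5, θ) over the 28 free cells and 16 admissible headings. For each, cast all 7 beams and compare to the given ranges.
  (2.5, 4.5, 255°): beam 1 = 1.7321 ≠ 0.5774 ✗
  (3.5, 4.5, 75°): beam 2 = 3.6235 ≠ 0.5176 ✗
  (2.5, 2.5, 150°): beam 1 = 4.6587 ≠ 0.5774 ✗
  …
  (5.5, 4.5, 195°): r_1=0.5774, r_2=0.5176, r_3=3.0000, r_4=1.9319, r_5=4.0415, r_6=3.6235, r_7=1.7321 — all match ✓
Only this pose fits every beam.

(x, y, θ) = (5.5, 4.5, 195°)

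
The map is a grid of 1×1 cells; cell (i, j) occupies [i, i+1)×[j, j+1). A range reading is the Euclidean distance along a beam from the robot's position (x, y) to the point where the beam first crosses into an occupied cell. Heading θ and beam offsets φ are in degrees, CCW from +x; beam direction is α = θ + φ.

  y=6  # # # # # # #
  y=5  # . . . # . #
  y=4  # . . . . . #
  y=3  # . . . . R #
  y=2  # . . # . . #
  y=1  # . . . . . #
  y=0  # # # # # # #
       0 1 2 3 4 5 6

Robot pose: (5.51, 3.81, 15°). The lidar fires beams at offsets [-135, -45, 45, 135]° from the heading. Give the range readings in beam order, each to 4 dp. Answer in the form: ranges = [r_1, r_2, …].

beam 1: φ=-135°, α=240°
  direction (-0.5000, -0.8660); cell (5,3); t to first gridline: x 1.0200, y 0.9353 (then +2.0000 / +1.1547)
    (5,2) via y @ 0.9353
    (4,2) via x @ 1.0200
    (4,1) via y @ 2.0900
    (3,1) via x @ 3.0200
    (3,0) via y @ 3.2447  # hit
  → r_1 = 3.2447
beam 2: φ=-45°, α=330°
  direction (0.8660, -0.5000); cell (5,3); t to first gridline: x 0.5658, y 1.6200 (then +1.1547 / +2.0000)
    (6,3) via x @ 0.5658  # hit
  → r_2 = 0.5658
beam 3: φ=45°, α=60°
  direction (0.5000, 0.8660); cell (5,3); t to first gridline: x 0.9800, y 0.2194 (then +2.0000 / +1.1547)
    (5,4) via y @ 0.2194
    (6,4) via x @ 0.9800  # hit
  → r_3 = 0.9800
beam 4: φ=135°, α=150°
  direction (-0.8660, 0.5000); cell (5,3); t to first gridline: x 0.5889, y 0.3800 (then +1.1547 / +2.0000)
    (5,4) via y @ 0.3800
    (4,4) via x @ 0.5889
    (3,4) via x @ 1.7436
    (3,5) via y @ 2.3800
    (2,5) via x @ 2.8983
    (1,5) via x @ 4.0530
    (1,6) via y @ 4.3800  # hit
  → r_4 = 4.3800

ranges = [3.2447, 0.5658, 0.9800, 4.3800]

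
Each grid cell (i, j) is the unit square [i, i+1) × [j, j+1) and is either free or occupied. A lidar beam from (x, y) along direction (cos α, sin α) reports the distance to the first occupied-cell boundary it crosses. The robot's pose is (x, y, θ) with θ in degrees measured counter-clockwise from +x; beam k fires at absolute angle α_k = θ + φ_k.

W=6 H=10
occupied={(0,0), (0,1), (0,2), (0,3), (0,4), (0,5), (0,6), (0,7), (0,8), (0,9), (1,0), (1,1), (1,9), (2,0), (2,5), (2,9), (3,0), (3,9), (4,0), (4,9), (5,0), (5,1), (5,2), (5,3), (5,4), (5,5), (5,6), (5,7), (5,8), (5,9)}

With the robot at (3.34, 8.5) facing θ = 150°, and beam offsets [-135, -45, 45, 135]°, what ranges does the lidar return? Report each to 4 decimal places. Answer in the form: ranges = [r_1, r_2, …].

ranges = [1.7186, 0.5176, 2.4225, 6.4137]

beam 1: φ=-135°, α=15°
  dir = (cos 15°, sin 15°) = (0.9659, 0.2588); from cell (3,8)
  next x-line at t=0.6833, next y-line at t=1.9319; Δt_x=1.0353, Δt_y=3.8637
    x: enter (4,8) at t=0.6833
    x: enter (5,8) at t=1.7186 ← occupied
  → r_1 = 1.7186
beam 2: φ=-45°, α=105°
  dir = (cos 105°, sin 105°) = (-0.2588, 0.9659); from cell (3,8)
  next x-line at t=1.3137, next y-line at t=0.5176; Δt_x=3.8637, Δt_y=1.0353
    y: enter (3,9) at t=0.5176 ← occupied
  → r_2 = 0.5176
beam 3: φ=45°, α=195°
  dir = (cos 195°, sin 195°) = (-0.9659, -0.2588); from cell (3,8)
  next x-line at t=0.3520, next y-line at t=1.9319; Δt_x=1.0353, Δt_y=3.8637
    x: enter (2,8) at t=0.3520
    x: enter (1,8) at t=1.3873
    y: enter (1,7) at t=1.9319
    x: enter (0,7) at t=2.4225 ← occupied
  → r_3 = 2.4225
beam 4: φ=135°, α=285°
  dir = (cos 285°, sin 285°) = (0.2588, -0.9659); from cell (3,8)
  next x-line at t=2.5500, next y-line at t=0.5176; Δt_x=3.8637, Δt_y=1.0353
    y: enter (3,7) at t=0.5176
    y: enter (3,6) at t=1.5529
    x: enter (4,6) at t=2.5500
    y: enter (4,5) at t=2.5882
    y: enter (4,4) at t=3.6235
    y: enter (4,3) at t=4.6587
    y: enter (4,2) at t=5.6940
    x: enter (5,2) at t=6.4137 ← occupied
  → r_4 = 6.4137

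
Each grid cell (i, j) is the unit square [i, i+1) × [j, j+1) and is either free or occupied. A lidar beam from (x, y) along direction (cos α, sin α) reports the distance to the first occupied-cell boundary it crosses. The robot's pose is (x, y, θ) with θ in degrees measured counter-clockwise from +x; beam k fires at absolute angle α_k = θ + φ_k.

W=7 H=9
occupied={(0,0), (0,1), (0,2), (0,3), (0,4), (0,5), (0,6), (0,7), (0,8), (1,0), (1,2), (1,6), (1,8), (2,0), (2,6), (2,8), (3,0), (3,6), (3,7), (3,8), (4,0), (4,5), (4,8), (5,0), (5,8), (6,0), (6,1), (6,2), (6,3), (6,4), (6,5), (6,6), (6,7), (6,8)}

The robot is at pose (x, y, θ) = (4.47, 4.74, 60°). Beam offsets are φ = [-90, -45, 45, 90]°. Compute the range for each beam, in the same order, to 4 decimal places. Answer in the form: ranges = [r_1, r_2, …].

beam 1: φ=-90°, α=330°
  direction (0.8660, -0.5000); cell (4,4); t to first gridline: x 0.6120, y 1.4800 (then +1.1547 / +2.0000)
    (5,4) via x @ 0.6120
    (5,3) via y @ 1.4800
    (6,3) via x @ 1.7667  # hit
  → r_1 = 1.7667
beam 2: φ=-45°, α=15°
  direction (0.9659, 0.2588); cell (4,4); t to first gridline: x 0.5487, y 1.0046 (then +1.0353 / +3.8637)
    (5,4) via x @ 0.5487
    (5,5) via y @ 1.0046
    (6,5) via x @ 1.5840  # hit
  → r_2 = 1.5840
beam 3: φ=45°, α=105°
  direction (-0.2588, 0.9659); cell (4,4); t to first gridline: x 1.8159, y 0.2692 (then +3.8637 / +1.0353)
    (4,5) via y @ 0.2692  # hit
  → r_3 = 0.2692
beam 4: φ=90°, α=150°
  direction (-0.8660, 0.5000); cell (4,4); t to first gridline: x 0.5427, y 0.5200 (then +1.1547 / +2.0000)
    (4,5) via y @ 0.5200  # hit
  → r_4 = 0.5200

ranges = [1.7667, 1.5840, 0.2692, 0.5200]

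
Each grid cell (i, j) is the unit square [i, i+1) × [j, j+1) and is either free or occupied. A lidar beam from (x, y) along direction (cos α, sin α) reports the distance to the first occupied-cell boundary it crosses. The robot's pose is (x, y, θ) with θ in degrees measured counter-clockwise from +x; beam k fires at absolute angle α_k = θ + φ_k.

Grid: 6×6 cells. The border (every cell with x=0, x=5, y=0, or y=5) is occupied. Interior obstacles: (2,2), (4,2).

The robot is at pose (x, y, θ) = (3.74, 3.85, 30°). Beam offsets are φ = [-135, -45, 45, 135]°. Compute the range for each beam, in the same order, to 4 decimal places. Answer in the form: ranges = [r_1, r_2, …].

ranges = [2.9505, 1.3044, 1.1906, 2.8367]

beam 1: φ=-135°, α=255°
  d=(-0.2588,-0.9659)  start (3,3)  tX=2.8591 tY=0.8800  stride 1/|dx|=3.8637 1/|dy|=1.0353
    cross y-line → (3,2), t=0.8800
    cross y-line → (3,1), t=1.9153
    cross x-line → (2,1), t=2.8591
    cross y-line → (2,0), t=2.9505 (wall)
  → r_1 = 2.9505
beam 2: φ=-45°, α=345°
  d=(0.9659,-0.2588)  start (3,3)  tX=0.2692 tY=3.2841  stride 1/|dx|=1.0353 1/|dy|=3.8637
    cross x-line → (4,3), t=0.2692
    cross x-line → (5,3), t=1.3044 (wall)
  → r_2 = 1.3044
beam 3: φ=45°, α=75°
  d=(0.2588,0.9659)  start (3,3)  tX=1.0046 tY=0.1553  stride 1/|dx|=3.8637 1/|dy|=1.0353
    cross y-line → (3,4), t=0.1553
    cross x-line → (4,4), t=1.0046
    cross y-line → (4,5), t=1.1906 (wall)
  → r_3 = 1.1906
beam 4: φ=135°, α=165°
  d=(-0.9659,0.2588)  start (3,3)  tX=0.7661 tY=0.5796  stride 1/|dx|=1.0353 1/|dy|=3.8637
    cross y-line → (3,4), t=0.5796
    cross x-line → (2,4), t=0.7661
    cross x-line → (1,4), t=1.8014
    cross x-line → (0,4), t=2.8367 (wall)
  → r_4 = 2.8367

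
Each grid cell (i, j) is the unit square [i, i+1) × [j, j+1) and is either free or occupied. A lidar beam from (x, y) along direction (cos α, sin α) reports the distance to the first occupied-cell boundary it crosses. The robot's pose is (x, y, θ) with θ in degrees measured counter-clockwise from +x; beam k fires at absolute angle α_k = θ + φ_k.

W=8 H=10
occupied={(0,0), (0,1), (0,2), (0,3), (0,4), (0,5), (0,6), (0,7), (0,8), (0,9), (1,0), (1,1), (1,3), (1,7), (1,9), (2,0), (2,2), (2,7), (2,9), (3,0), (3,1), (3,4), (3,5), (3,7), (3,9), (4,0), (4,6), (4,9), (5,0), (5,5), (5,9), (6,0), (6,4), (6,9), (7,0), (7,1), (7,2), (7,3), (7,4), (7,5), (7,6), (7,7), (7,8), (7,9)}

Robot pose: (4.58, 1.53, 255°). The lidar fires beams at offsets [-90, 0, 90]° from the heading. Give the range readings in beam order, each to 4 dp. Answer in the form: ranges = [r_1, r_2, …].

ranges = [0.6005, 0.5487, 2.0478]

beam 1: φ=-90°, α=165°
  cosα=-0.9659 sinα=0.2588 | (4,1) | tMaxX 0.6005 tMaxY 1.8159 | tΔX 1.0353 tΔY 3.8637
    t=0.6005 [x] (3,1) — stop
  → r_1 = 0.6005
beam 2: φ=0°, α=255°
  cosα=-0.2588 sinα=-0.9659 | (4,1) | tMaxX 2.2409 tMaxY 0.5487 | tΔX 3.8637 tΔY 1.0353
    t=0.5487 [y] (4,0) — stop
  → r_2 = 0.5487
beam 3: φ=90°, α=345°
  cosα=0.9659 sinα=-0.2588 | (4,1) | tMaxX 0.4348 tMaxY 2.0478 | tΔX 1.0353 tΔY 3.8637
    t=0.4348 [x] (5,1)
    t=1.4701 [x] (6,1)
    t=2.0478 [y] (6,0) — stop
  → r_3 = 2.0478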